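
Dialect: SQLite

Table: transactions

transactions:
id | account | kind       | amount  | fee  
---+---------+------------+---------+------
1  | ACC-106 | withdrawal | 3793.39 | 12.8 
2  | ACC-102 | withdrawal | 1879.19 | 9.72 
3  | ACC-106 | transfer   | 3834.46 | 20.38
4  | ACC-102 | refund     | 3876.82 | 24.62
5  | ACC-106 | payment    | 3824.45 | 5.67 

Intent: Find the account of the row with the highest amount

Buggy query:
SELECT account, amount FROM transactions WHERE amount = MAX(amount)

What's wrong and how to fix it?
Bug: WHERE is evaluated per row; an aggregate over the whole table isn't defined there

Fix: Use a subquery: WHERE amount = (SELECT MAX(amount) FROM transactions)

Corrected query:
SELECT account, amount FROM transactions WHERE amount = (SELECT MAX(amount) FROM transactions)

Result:
account | amount 
--------+--------
ACC-102 | 3876.82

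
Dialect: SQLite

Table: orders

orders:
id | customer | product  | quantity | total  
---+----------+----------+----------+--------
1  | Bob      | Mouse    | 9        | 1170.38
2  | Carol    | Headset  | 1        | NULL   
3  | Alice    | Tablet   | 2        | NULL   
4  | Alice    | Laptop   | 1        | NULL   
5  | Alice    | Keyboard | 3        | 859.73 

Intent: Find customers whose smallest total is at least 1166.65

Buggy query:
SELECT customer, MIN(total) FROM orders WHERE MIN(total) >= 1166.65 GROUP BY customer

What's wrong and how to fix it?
Bug: MIN() in WHERE is a misuse of aggregate

Fix: Use HAVING for the per-group MIN condition

Corrected query:
SELECT customer, MIN(total) FROM orders GROUP BY customer HAVING MIN(total) >= 1166.65

Result:
customer | MIN(total)
---------+-----------
Bob      | 1170.38   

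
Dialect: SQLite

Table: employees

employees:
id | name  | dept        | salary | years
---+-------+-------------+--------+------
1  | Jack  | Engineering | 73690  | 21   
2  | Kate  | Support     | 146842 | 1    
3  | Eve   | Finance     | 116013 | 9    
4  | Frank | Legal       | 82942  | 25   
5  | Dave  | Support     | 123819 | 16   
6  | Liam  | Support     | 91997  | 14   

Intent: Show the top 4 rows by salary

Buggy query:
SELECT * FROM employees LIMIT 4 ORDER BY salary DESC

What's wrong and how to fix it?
Bug: LIMIT must come after ORDER BY

Fix: Swap the clauses: ORDER BY first, then LIMIT

Corrected query:
SELECT * FROM employees ORDER BY salary DESC LIMIT 4

Result:
id | name | dept    | salary | years
---+------+---------+--------+------
2  | Kate | Support | 146842 | 1    
5  | Dave | Support | 123819 | 16   
3  | Eve  | Finance | 116013 | 9    
6  | Liam | Support | 91997  | 14   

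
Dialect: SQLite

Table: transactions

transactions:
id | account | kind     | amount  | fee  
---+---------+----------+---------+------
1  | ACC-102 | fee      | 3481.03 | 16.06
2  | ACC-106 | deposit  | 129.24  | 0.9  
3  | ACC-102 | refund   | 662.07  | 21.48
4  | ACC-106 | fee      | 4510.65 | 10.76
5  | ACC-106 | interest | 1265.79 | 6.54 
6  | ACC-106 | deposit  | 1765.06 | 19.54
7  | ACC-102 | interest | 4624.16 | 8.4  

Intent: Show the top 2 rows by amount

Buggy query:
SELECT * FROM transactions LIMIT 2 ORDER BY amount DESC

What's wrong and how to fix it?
Bug: LIMIT must come after ORDER BY

Fix: Swap the clauses: ORDER BY first, then LIMIT

Corrected query:
SELECT * FROM transactions ORDER BY amount DESC LIMIT 2

Result:
id | account | kind     | amount  | fee  
---+---------+----------+---------+------
7  | ACC-102 | interest | 4624.16 | 8.4  
4  | ACC-106 | fee      | 4510.65 | 10.76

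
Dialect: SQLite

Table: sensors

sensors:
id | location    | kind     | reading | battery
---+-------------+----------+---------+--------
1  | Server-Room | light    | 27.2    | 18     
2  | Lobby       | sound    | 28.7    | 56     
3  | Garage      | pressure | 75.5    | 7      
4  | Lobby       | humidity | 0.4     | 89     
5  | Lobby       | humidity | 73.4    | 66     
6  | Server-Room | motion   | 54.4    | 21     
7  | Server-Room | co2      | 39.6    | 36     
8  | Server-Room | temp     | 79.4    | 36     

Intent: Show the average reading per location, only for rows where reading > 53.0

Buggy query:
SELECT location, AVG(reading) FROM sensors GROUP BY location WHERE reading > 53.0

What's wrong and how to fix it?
Bug: Row-level WHERE must come before GROUP BY in the clause order

Fix: Place WHERE between FROM and GROUP BY

Corrected query:
SELECT location, AVG(reading) FROM sensors WHERE reading > 53.0 GROUP BY location

Result:
location    | AVG(reading)
------------+-------------
Garage      | 75.5        
Lobby       | 73.4        
Server-Room | 66.9        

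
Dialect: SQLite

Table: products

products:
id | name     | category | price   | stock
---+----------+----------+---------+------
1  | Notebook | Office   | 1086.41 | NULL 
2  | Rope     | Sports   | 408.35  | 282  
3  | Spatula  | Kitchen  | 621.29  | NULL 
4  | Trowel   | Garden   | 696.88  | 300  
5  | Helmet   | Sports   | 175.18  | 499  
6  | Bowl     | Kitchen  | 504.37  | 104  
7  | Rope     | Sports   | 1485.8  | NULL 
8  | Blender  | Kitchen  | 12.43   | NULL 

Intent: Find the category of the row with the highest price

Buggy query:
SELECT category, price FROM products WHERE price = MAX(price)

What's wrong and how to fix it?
Bug: WHERE is evaluated per row; an aggregate over the whole table isn't defined there

Fix: Use a subquery: WHERE price = (SELECT MAX(price) FROM products)

Corrected query:
SELECT category, price FROM products WHERE price = (SELECT MAX(price) FROM products)

Result:
category | price 
---------+-------
Sports   | 1485.8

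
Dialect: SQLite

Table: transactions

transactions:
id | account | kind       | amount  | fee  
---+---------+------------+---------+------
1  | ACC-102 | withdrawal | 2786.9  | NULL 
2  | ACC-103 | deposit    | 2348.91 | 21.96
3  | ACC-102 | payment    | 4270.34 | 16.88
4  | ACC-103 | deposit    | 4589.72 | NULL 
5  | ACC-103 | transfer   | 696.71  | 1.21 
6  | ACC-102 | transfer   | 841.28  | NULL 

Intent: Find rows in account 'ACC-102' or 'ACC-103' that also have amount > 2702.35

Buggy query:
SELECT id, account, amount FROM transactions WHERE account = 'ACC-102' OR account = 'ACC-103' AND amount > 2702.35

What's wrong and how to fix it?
Bug: Without parentheses, AND is evaluated before OR, so the amount filter only applies to the 'ACC-103' branch

Fix: Group the OR with parentheses (or use IN), then AND the threshold

Corrected query:
SELECT id, account, amount FROM transactions WHERE (account = 'ACC-102' OR account = 'ACC-103') AND amount > 2702.35

Result:
id | account | amount 
---+---------+--------
1  | ACC-102 | 2786.9 
3  | ACC-102 | 4270.34
4  | ACC-103 | 4589.72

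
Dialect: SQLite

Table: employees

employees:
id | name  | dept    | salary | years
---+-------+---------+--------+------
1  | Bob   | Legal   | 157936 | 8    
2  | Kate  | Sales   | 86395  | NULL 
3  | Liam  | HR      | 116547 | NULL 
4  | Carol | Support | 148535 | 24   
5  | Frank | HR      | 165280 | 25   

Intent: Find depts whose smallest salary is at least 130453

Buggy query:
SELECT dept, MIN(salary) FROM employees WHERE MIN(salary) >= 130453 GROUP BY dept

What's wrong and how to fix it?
Bug: Aggregates like MIN are computed per group after WHERE runs

Fix: Use HAVING for the per-group MIN condition

Corrected query:
SELECT dept, MIN(salary) FROM employees GROUP BY dept HAVING MIN(salary) >= 130453

Result:
dept    | MIN(salary)
--------+------------
Legal   | 157936     
Support | 148535     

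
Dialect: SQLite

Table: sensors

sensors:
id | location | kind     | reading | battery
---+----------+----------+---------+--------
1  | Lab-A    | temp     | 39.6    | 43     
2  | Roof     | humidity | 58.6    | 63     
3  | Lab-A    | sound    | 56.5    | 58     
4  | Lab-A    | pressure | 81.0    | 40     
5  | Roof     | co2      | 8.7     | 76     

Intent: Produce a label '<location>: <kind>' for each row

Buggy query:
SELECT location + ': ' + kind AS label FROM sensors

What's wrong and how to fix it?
Bug: SQLite uses || for string concatenation; + coerces text to numbers (yielding 0)

Fix: Replace + with || to concatenate text

Corrected query:
SELECT location || ': ' || kind AS label FROM sensors

Result:
label          
---------------
Lab-A: temp    
Roof: humidity 
Lab-A: sound   
Lab-A: pressure
Roof: co2      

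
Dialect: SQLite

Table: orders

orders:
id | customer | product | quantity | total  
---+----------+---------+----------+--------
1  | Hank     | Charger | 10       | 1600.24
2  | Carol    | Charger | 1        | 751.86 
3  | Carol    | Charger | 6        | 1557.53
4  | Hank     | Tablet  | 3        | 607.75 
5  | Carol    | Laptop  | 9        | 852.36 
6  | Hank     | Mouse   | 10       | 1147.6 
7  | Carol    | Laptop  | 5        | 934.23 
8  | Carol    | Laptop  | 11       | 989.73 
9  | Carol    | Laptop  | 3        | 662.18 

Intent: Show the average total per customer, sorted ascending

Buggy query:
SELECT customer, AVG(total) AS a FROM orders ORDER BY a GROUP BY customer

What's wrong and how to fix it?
Bug: ORDER BY appears before GROUP BY; SQL clause order requires GROUP BY first

Fix: Move ORDER BY to the end, after GROUP BY

Corrected query:
SELECT customer, AVG(total) AS a FROM orders GROUP BY customer ORDER BY a

Result:
customer | a         
---------+-----------
Carol    | 957.981667
Hank     | 1118.53   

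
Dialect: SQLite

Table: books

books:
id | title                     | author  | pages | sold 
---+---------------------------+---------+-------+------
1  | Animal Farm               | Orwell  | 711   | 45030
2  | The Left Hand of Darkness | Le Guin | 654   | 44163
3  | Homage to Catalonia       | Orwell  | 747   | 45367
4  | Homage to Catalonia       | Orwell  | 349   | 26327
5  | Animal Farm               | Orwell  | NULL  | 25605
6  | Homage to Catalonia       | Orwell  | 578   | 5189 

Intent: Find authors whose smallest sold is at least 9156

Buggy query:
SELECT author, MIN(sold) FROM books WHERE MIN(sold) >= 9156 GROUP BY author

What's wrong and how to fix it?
Bug: MIN() in WHERE is a misuse of aggregate

Fix: Use HAVING for the per-group MIN condition

Corrected query:
SELECT author, MIN(sold) FROM books GROUP BY author HAVING MIN(sold) >= 9156

Result:
author  | MIN(sold)
--------+----------
Le Guin | 44163    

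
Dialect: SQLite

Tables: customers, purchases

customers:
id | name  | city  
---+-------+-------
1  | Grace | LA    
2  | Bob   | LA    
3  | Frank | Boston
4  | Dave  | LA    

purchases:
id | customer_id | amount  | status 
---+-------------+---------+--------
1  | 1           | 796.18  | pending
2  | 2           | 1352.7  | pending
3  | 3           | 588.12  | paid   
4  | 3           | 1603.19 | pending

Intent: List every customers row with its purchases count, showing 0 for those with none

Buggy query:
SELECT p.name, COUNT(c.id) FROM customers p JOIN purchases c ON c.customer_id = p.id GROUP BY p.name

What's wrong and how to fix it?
Bug: INNER JOIN drops customers rows that have no matching purchases rows

Fix: Switch to LEFT JOIN to retain unmatched parent rows

Corrected query:
SELECT p.name, COUNT(c.id) FROM customers p LEFT JOIN purchases c ON c.customer_id = p.id GROUP BY p.name

Result:
name  | COUNT(c.id)
------+------------
Bob   | 1          
Dave  | 0          
Frank | 2          
Grace | 1          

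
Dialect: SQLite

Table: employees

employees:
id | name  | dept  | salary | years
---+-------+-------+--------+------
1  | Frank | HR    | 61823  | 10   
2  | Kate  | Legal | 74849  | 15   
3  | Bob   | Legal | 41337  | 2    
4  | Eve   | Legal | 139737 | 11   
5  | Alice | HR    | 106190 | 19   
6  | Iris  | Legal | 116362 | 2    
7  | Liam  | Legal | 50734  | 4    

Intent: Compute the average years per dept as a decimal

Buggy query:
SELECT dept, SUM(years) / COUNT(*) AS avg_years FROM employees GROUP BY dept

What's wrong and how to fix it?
Bug: SUM(years) and COUNT(*) are both integers; the division truncates the fractional part

Fix: Multiply by 1.0 (or CAST to REAL) to force floating-point division

Corrected query:
SELECT dept, SUM(years) * 1.0 / COUNT(*) AS avg_years FROM employees GROUP BY dept

Result:
dept  | avg_years
------+----------
HR    | 14.5     
Legal | 6.8      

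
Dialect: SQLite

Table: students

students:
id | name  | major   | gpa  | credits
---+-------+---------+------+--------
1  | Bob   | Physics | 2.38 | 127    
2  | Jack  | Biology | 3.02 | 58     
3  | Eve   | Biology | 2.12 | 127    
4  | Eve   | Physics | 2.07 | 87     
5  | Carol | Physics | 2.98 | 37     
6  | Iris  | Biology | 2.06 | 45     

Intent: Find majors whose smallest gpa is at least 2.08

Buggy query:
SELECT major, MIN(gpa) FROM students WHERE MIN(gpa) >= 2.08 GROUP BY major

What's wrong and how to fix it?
Bug: Aggregates like MIN are computed per group after WHERE runs

Fix: Replace WHERE with HAVING after the GROUP BY

Corrected query:
SELECT major, MIN(gpa) FROM students GROUP BY major HAVING MIN(gpa) >= 2.08

Result:
(no rows)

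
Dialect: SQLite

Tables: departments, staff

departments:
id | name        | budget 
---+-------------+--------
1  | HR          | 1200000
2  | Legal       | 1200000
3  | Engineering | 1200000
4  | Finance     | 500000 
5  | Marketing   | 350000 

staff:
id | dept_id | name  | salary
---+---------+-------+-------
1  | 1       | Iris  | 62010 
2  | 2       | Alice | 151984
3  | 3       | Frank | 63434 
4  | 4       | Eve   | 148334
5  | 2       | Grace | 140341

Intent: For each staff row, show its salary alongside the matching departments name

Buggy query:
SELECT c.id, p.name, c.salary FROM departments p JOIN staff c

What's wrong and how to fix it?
Bug: Missing join condition: each staff row is matched to all departments rows instead of just its own

Fix: Add ON c.dept_id = p.id to the JOIN

Corrected query:
SELECT c.id, p.name, c.salary FROM departments p JOIN staff c ON c.dept_id = p.id

Result:
id | name        | salary
---+-------------+-------
1  | HR          | 62010 
2  | Legal       | 151984
3  | Engineering | 63434 
4  | Finance     | 148334
5  | Legal       | 140341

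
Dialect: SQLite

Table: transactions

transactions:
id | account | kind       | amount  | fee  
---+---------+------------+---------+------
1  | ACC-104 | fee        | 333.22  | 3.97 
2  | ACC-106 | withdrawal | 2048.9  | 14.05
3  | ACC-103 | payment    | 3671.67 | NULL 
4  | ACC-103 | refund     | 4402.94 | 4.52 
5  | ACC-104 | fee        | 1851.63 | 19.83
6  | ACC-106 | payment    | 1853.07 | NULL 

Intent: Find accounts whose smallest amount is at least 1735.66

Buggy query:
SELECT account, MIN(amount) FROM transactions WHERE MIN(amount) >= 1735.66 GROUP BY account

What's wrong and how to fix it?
Bug: MIN() in WHERE is a misuse of aggregate

Fix: Replace WHERE with HAVING after the GROUP BY

Corrected query:
SELECT account, MIN(amount) FROM transactions GROUP BY account HAVING MIN(amount) >= 1735.66

Result:
account | MIN(amount)
--------+------------
ACC-103 | 3671.67    
ACC-106 | 1853.07    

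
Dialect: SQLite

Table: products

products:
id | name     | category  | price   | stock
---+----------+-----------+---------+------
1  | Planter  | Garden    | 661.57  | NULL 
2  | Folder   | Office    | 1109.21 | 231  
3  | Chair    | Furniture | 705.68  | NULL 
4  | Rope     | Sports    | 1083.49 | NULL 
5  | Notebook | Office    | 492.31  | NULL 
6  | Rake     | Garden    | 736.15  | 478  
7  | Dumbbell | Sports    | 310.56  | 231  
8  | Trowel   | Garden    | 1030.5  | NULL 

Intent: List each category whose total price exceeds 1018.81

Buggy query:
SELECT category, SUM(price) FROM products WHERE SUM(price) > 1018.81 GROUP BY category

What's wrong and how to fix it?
Bug: SUM(price) is an aggregate, but WHERE filters rows before aggregation

Fix: Move the aggregate condition to a HAVING clause

Corrected query:
SELECT category, SUM(price) FROM products GROUP BY category HAVING SUM(price) > 1018.81

Result:
category | SUM(price)
---------+-----------
Garden   | 2428.22   
Office   | 1601.52   
Sports   | 1394.05   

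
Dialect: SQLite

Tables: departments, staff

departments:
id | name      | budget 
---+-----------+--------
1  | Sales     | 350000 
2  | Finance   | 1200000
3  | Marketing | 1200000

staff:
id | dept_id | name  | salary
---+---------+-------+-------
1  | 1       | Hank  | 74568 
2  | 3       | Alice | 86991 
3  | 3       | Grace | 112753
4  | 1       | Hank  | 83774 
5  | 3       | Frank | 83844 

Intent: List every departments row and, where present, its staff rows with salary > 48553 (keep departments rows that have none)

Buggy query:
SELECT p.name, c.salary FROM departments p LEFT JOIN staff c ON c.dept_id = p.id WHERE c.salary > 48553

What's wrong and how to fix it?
Bug: A WHERE condition on the right-hand table after LEFT JOIN drops unmatched parents

Fix: Put 'c.salary > 48553' in the JOIN's ON clause instead of WHERE

Corrected query:
SELECT p.name, c.salary FROM departments p LEFT JOIN staff c ON c.dept_id = p.id AND c.salary > 48553

Result:
name      | salary
----------+-------
Sales     | 74568 
Sales     | 83774 
Finance   | NULL  
Marketing | 83844 
Marketing | 86991 
Marketing | 112753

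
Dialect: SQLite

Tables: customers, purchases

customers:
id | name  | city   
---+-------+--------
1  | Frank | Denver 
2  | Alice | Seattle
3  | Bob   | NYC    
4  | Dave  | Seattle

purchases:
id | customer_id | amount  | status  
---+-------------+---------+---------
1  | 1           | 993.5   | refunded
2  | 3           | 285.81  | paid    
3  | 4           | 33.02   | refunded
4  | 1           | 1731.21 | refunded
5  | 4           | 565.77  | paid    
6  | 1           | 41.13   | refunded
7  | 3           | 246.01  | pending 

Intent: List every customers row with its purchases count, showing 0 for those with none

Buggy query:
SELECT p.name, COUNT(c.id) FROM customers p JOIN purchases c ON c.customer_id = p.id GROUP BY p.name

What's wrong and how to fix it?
Bug: INNER JOIN drops customers rows that have no matching purchases rows

Fix: Use LEFT JOIN so parents without children still appear (COUNT(c.id) gives 0)

Corrected query:
SELECT p.name, COUNT(c.id) FROM customers p LEFT JOIN purchases c ON c.customer_id = p.id GROUP BY p.name

Result:
name  | COUNT(c.id)
------+------------
Alice | 0          
Bob   | 2          
Dave  | 2          
Frank | 3          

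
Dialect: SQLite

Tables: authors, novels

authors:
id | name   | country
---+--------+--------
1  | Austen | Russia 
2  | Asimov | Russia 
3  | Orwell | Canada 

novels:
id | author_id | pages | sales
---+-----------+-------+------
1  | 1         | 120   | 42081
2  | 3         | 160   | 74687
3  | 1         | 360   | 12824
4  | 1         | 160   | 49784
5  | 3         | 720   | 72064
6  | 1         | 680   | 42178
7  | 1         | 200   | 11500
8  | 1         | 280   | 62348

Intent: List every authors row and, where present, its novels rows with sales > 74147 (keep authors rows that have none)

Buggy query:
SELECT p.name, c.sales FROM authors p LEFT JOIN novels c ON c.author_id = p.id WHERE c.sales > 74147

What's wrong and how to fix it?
Bug: Filtering c.sales in WHERE discards the NULL rows produced by LEFT JOIN, turning it into an inner join

Fix: Put 'c.sales > 74147' in the JOIN's ON clause instead of WHERE

Corrected query:
SELECT p.name, c.sales FROM authors p LEFT JOIN novels c ON c.author_id = p.id AND c.sales > 74147

Result:
name   | sales
-------+------
Austen | NULL 
Asimov | NULL 
Orwell | 74687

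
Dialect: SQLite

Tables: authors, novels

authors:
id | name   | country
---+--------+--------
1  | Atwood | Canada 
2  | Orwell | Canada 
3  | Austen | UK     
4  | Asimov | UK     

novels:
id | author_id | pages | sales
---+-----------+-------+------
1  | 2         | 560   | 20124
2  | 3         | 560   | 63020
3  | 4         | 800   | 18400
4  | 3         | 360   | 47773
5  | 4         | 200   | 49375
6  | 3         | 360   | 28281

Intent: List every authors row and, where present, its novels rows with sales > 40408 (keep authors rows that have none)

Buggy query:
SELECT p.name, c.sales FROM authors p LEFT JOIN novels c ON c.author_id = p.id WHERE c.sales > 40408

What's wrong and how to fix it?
Bug: Filtering c.sales in WHERE discards the NULL rows produced by LEFT JOIN, turning it into an inner join

Fix: Put 'c.sales > 40408' in the JOIN's ON clause instead of WHERE

Corrected query:
SELECT p.name, c.sales FROM authors p LEFT JOIN novels c ON c.author_id = p.id AND c.sales > 40408

Result:
name   | sales
-------+------
Atwood | NULL 
Orwell | NULL 
Austen | 47773
Austen | 63020
Asimov | 49375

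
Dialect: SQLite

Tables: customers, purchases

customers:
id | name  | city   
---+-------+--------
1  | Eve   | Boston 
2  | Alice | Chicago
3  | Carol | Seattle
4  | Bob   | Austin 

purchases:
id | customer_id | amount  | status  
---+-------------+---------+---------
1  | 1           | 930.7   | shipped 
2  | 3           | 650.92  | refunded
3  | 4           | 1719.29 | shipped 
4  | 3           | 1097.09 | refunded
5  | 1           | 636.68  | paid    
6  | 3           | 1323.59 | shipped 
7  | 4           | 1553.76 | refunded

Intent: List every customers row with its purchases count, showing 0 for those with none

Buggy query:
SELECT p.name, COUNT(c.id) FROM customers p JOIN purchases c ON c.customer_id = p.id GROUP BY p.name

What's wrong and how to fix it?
Bug: INNER JOIN drops customers rows that have no matching purchases rows

Fix: Switch to LEFT JOIN to retain unmatched parent rows

Corrected query:
SELECT p.name, COUNT(c.id) FROM customers p LEFT JOIN purchases c ON c.customer_id = p.id GROUP BY p.name

Result:
name  | COUNT(c.id)
------+------------
Alice | 0          
Bob   | 2          
Carol | 3          
Eve   | 2          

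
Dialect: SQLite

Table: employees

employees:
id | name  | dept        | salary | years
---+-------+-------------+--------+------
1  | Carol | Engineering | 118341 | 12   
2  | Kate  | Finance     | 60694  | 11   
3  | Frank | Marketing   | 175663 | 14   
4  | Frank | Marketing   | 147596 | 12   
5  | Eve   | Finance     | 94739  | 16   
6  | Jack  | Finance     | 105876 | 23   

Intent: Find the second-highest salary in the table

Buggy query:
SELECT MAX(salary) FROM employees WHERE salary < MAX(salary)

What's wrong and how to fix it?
Bug: The inner MAX is an aggregate inside WHERE, which is not allowed

Fix: Compute the overall MAX in a subquery, then take MAX of rows below it

Corrected query:
SELECT MAX(salary) FROM employees WHERE salary < (SELECT MAX(salary) FROM employees)

Result:
MAX(salary)
-----------
147596     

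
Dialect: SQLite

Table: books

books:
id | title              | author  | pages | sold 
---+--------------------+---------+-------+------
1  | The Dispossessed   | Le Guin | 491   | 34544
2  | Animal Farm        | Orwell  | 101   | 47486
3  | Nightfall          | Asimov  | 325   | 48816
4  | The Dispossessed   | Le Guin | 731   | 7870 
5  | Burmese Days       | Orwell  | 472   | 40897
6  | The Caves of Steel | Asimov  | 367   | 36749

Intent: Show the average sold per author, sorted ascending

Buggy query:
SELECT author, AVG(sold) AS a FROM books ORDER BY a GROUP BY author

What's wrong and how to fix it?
Bug: ORDER BY appears before GROUP BY; SQL clause order requires GROUP BY first

Fix: Move ORDER BY to the end, after GROUP BY

Corrected query:
SELECT author, AVG(sold) AS a FROM books GROUP BY author ORDER BY a

Result:
author  | a      
--------+--------
Le Guin | 21207  
Asimov  | 42782.5
Orwell  | 44191.5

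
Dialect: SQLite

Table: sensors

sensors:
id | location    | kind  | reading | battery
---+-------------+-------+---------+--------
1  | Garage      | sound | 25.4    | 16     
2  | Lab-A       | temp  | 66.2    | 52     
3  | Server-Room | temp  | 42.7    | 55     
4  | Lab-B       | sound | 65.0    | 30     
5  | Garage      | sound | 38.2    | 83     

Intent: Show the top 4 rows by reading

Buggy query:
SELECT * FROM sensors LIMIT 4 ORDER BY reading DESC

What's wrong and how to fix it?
Bug: LIMIT must come after ORDER BY

Fix: Swap the clauses: ORDER BY first, then LIMIT

Corrected query:
SELECT * FROM sensors ORDER BY reading DESC LIMIT 4

Result:
id | location    | kind  | reading | battery
---+-------------+-------+---------+--------
2  | Lab-A       | temp  | 66.2    | 52     
4  | Lab-B       | sound | 65      | 30     
3  | Server-Room | temp  | 42.7    | 55     
5  | Garage      | sound | 38.2    | 83     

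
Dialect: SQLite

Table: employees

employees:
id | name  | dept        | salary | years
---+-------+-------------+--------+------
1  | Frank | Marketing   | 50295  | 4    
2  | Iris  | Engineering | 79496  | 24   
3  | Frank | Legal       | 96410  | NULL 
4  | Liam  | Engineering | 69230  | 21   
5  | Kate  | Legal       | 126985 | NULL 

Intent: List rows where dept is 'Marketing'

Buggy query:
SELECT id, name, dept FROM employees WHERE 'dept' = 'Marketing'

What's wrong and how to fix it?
Bug: 'dept' in single quotes is a string literal, not the column; the comparison is literal-vs-literal and never true

Fix: Remove the quotes around the column name (or use double quotes for an identifier)

Corrected query:
SELECT id, name, dept FROM employees WHERE dept = 'Marketing'

Result:
id | name  | dept     
---+-------+----------
1  | Frank | Marketing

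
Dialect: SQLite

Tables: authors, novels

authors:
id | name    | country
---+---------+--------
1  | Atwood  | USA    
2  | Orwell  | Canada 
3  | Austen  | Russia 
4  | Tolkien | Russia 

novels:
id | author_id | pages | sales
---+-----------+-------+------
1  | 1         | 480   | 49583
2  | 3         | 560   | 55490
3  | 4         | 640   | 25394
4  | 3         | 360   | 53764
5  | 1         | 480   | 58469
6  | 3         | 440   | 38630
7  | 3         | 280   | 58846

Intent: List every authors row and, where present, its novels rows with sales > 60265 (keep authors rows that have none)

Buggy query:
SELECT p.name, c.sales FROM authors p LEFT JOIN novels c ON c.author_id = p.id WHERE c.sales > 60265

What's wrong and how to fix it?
Bug: A WHERE condition on the right-hand table after LEFT JOIN drops unmatched parents

Fix: Move the right-table condition into the ON clause so unmatched parents are kept

Corrected query:
SELECT p.name, c.sales FROM authors p LEFT JOIN novels c ON c.author_id = p.id AND c.sales > 60265

Result:
name    | sales
--------+------
Atwood  | NULL 
Orwell  | NULL 
Austen  | NULL 
Tolkien | NULL 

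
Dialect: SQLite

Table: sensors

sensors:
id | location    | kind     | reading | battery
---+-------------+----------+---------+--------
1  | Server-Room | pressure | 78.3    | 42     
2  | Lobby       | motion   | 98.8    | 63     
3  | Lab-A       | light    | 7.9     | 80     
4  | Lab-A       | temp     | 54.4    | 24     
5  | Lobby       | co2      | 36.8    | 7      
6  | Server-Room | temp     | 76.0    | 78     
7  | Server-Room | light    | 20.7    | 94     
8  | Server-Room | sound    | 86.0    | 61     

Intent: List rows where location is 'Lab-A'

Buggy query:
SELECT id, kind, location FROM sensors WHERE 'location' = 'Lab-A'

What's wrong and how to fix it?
Bug: 'location' in single quotes is a string literal, not the column; the comparison is literal-vs-literal and never true

Fix: Reference the column as location without single quotes

Corrected query:
SELECT id, kind, location FROM sensors WHERE location = 'Lab-A'

Result:
id | kind  | location
---+-------+---------
3  | light | Lab-A   
4  | temp  | Lab-A   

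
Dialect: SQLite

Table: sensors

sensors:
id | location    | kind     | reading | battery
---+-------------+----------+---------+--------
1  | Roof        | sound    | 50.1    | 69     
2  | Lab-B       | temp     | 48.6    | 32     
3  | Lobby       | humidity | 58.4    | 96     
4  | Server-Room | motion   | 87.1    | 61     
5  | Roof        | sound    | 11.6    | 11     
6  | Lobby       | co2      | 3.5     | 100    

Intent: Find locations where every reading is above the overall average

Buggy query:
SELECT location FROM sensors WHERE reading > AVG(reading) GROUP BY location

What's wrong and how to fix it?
Bug: WHERE evaluates per row before aggregation, so AVG() is unavailable

Fix: Compute the overall average in a scalar subquery and compare each group's MIN against it in HAVING

Corrected query:
SELECT location FROM sensors GROUP BY location HAVING MIN(reading) > (SELECT AVG(reading) FROM sensors)

Result:
location   
-----------
Lab-B      
Server-Room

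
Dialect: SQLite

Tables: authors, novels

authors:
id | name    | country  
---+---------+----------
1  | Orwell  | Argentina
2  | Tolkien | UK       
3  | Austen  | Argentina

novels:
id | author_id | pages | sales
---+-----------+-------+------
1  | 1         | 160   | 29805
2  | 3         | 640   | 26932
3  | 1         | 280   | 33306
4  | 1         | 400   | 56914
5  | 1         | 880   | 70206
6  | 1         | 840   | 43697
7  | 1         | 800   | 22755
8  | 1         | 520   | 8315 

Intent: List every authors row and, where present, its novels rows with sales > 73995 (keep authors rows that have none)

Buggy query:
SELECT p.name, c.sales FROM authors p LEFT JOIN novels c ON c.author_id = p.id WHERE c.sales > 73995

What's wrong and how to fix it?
Bug: A WHERE condition on the right-hand table after LEFT JOIN drops unmatched parents

Fix: Move the right-table condition into the ON clause so unmatched parents are kept

Corrected query:
SELECT p.name, c.sales FROM authors p LEFT JOIN novels c ON c.author_id = p.id AND c.sales > 73995

Result:
name    | sales
--------+------
Orwell  | NULL 
Tolkien | NULL 
Austen  | NULL 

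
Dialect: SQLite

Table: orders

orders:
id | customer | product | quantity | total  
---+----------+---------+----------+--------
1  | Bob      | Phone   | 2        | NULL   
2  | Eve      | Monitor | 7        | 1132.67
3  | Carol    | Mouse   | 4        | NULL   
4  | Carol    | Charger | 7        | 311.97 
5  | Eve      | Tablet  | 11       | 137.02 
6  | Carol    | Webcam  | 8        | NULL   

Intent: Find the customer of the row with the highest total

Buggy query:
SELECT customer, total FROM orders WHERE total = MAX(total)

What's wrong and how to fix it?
Bug: MAX(total) is an aggregate and cannot be used directly in WHERE

Fix: Wrap MAX in a scalar subquery so WHERE compares against a single value

Corrected query:
SELECT customer, total FROM orders WHERE total = (SELECT MAX(total) FROM orders)

Result:
customer | total  
---------+--------
Eve      | 1132.67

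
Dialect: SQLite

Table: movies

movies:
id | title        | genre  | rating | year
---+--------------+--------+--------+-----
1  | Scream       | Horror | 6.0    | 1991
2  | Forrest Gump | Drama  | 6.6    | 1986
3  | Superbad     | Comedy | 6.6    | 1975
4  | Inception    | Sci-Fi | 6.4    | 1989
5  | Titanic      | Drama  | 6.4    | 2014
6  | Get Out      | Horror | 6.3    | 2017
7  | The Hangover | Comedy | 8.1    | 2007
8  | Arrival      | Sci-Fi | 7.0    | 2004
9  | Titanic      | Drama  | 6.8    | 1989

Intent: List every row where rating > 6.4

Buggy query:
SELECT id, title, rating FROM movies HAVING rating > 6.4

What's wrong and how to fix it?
Bug: HAVING filters the output of aggregation, but this query has no GROUP BY and no aggregate functions, so SQLite rejects it (HAVING clause on a non-aggregate query); the condition here is per row

Fix: Use WHERE for row-level filtering

Corrected query:
SELECT id, title, rating FROM movies WHERE rating > 6.4

Result:
id | title        | rating
---+--------------+-------
2  | Forrest Gump | 6.6   
3  | Superbad     | 6.6   
7  | The Hangover | 8.1   
8  | Arrival      | 7     
9  | Titanic      | 6.8   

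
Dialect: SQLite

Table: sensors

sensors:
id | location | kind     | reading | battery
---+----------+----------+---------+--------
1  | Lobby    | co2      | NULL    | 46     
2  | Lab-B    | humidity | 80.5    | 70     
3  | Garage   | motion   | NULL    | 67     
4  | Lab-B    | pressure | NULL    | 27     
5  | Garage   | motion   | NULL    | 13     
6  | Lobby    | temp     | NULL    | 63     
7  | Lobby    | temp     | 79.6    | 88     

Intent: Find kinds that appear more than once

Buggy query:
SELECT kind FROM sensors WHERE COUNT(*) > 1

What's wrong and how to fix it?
Bug: COUNT(*) is an aggregate and cannot be used in WHERE

Fix: GROUP BY kind, then filter groups with HAVING COUNT(*) > 1

Corrected query:
SELECT kind FROM sensors GROUP BY kind HAVING COUNT(*) > 1

Result:
kind  
------
motion
temp  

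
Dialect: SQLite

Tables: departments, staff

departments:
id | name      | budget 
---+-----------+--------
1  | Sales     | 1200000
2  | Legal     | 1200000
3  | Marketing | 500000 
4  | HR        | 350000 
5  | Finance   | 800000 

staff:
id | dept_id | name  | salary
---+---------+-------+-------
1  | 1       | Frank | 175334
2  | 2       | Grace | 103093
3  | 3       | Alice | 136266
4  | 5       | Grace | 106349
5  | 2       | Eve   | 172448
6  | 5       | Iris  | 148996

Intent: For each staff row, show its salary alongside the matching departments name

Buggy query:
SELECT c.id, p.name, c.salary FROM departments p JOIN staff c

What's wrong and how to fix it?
Bug: JOIN with no ON clause produces a cartesian product; every staff row pairs with every departments row

Fix: Specify the join condition linking the foreign key to the parent id

Corrected query:
SELECT c.id, p.name, c.salary FROM departments p JOIN staff c ON c.dept_id = p.id

Result:
id | name      | salary
---+-----------+-------
1  | Sales     | 175334
2  | Legal     | 103093
3  | Marketing | 136266
4  | Finance   | 106349
5  | Legal     | 172448
6  | Finance   | 148996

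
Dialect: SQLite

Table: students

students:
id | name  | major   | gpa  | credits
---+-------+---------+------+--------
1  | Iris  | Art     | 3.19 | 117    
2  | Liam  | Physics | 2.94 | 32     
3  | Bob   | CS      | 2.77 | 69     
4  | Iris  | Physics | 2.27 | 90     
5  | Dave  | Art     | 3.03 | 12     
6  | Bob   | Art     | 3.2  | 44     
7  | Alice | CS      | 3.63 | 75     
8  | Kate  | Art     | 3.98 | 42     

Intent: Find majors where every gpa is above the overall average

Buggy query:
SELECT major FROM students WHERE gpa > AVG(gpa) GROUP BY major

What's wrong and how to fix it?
Bug: WHERE evaluates per row before aggregation, so AVG() is unavailable

Fix: Compute the overall average in a scalar subquery and compare each group's MIN against it in HAVING

Corrected query:
SELECT major FROM students GROUP BY major HAVING MIN(gpa) > (SELECT AVG(gpa) FROM students)

Result:
(no rows)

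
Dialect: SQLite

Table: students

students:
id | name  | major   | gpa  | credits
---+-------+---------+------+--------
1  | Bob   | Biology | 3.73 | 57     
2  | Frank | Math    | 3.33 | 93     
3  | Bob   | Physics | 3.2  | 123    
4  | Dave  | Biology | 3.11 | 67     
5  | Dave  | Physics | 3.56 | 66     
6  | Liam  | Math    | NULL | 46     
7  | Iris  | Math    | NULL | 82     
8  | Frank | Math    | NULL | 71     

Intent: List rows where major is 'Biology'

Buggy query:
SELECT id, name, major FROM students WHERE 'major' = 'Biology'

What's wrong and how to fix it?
Bug: Single quotes denote string literals in SQL; the column name is being compared as a constant string

Fix: Remove the quotes around the column name (or use double quotes for an identifier)

Corrected query:
SELECT id, name, major FROM students WHERE major = 'Biology'

Result:
id | name | major  
---+------+--------
1  | Bob  | Biology
4  | Dave | Biology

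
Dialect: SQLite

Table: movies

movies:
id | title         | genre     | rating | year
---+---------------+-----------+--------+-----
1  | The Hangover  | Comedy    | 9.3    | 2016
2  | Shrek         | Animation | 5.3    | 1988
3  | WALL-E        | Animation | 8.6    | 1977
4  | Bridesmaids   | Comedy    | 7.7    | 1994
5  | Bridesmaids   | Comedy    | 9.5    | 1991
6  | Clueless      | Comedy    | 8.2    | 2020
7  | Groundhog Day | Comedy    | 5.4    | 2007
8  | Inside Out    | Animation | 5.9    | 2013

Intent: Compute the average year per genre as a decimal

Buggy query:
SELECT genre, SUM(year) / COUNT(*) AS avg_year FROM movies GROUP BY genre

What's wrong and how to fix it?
Bug: SUM(year) and COUNT(*) are both integers; the division truncates the fractional part

Fix: Cast one side to REAL so the division keeps the fractional part

Corrected query:
SELECT genre, SUM(year) * 1.0 / COUNT(*) AS avg_year FROM movies GROUP BY genre

Result:
genre     | avg_year   
----------+------------
Animation | 1992.666667
Comedy    | 2005.6     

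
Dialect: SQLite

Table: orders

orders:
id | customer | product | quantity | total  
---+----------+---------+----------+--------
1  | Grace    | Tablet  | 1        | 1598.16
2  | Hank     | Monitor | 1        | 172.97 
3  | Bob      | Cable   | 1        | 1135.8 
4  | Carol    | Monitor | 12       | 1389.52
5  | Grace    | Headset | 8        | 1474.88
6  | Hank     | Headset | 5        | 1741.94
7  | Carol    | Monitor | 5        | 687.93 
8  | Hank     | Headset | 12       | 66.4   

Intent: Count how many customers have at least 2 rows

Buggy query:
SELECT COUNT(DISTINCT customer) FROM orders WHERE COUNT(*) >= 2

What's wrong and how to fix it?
Bug: COUNT(*) cannot appear in WHERE; the per-group count doesn't exist yet

Fix: Use a subquery that GROUPs and filters with HAVING, then count its rows

Corrected query:
SELECT COUNT(*) FROM (SELECT customer FROM orders GROUP BY customer HAVING COUNT(*) >= 2)

Result:
COUNT(*)
--------
3       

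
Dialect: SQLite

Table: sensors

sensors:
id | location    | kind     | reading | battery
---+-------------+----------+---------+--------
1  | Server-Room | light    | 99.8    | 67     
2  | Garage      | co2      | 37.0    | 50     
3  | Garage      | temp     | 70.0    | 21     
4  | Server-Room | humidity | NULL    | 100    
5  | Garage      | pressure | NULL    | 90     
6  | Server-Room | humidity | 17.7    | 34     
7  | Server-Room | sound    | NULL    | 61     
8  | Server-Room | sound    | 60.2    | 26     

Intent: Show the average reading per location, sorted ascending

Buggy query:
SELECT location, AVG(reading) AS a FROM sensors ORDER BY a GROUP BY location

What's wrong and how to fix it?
Bug: ORDER BY appears before GROUP BY; SQL clause order requires GROUP BY first

Fix: Reorder: SELECT … FROM … GROUP BY … ORDER BY …

Corrected query:
SELECT location, AVG(reading) AS a FROM sensors GROUP BY location ORDER BY a

Result:
location    | a        
------------+----------
Garage      | 53.5     
Server-Room | 59.233333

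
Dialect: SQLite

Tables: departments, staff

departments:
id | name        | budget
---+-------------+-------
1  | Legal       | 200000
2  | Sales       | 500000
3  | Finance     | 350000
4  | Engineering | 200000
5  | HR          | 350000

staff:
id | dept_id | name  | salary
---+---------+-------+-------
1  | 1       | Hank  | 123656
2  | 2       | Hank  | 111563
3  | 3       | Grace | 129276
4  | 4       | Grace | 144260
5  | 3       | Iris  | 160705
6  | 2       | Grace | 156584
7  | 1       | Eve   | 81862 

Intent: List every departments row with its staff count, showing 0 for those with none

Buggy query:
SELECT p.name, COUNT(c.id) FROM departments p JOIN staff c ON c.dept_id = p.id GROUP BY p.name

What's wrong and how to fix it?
Bug: An inner join excludes parents with zero children

Fix: Use LEFT JOIN so parents without children still appear (COUNT(c.id) gives 0)

Corrected query:
SELECT p.name, COUNT(c.id) FROM departments p LEFT JOIN staff c ON c.dept_id = p.id GROUP BY p.name

Result:
name        | COUNT(c.id)
------------+------------
Engineering | 1          
Finance     | 2          
HR          | 0          
Legal       | 2          
Sales       | 2          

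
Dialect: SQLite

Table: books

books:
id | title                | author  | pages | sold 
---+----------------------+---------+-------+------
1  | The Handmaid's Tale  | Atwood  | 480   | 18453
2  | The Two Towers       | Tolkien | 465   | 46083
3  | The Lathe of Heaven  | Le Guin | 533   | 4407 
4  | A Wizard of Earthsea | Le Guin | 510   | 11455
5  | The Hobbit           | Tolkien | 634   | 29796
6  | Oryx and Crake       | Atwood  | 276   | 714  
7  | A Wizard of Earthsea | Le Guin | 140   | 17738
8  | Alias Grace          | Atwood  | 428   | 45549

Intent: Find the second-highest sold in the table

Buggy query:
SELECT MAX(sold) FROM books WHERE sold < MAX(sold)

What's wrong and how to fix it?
Bug: The inner MAX is an aggregate inside WHERE, which is not allowed

Fix: Compute the overall MAX in a subquery, then take MAX of rows below it

Corrected query:
SELECT MAX(sold) FROM books WHERE sold < (SELECT MAX(sold) FROM books)

Result:
MAX(sold)
---------
45549    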